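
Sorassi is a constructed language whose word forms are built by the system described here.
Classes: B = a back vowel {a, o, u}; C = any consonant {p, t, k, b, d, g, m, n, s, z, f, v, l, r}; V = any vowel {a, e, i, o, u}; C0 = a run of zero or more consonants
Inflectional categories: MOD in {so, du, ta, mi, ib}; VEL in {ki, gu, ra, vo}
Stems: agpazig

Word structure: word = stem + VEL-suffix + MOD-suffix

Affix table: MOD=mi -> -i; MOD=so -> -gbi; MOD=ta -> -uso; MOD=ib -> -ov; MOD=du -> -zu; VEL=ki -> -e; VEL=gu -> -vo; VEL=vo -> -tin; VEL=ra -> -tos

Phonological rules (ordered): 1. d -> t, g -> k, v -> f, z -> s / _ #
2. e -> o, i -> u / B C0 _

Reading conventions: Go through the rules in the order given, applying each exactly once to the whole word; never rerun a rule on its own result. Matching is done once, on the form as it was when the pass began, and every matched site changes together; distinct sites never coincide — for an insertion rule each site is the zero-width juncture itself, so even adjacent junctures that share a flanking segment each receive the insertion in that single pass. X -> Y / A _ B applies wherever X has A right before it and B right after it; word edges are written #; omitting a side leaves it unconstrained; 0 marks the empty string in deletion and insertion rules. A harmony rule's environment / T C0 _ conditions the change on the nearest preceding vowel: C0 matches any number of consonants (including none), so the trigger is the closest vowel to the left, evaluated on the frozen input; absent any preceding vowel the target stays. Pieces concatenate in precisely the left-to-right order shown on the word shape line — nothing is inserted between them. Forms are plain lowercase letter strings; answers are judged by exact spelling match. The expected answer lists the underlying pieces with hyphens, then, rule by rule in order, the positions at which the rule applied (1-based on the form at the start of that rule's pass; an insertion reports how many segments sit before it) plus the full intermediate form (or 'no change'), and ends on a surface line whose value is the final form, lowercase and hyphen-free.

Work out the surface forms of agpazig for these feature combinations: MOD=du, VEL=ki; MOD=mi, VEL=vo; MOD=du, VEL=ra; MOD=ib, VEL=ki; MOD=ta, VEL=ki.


cell MOD=du, VEL=ki:
underlying: agpazig-e-zu
1. d -> t, g -> k, v -> f, z -> s / _ #: no change
2. e -> o, i -> u / B C0 _: fires at position(s) 6: agpazugezu
surface: agpazugezu

cell MOD=mi, VEL=vo:
underlying: agpazig-tin-i
1. d -> t, g -> k, v -> f, z -> s / _ #: no change
2. e -> o, i -> u / B C0 _: fires at position(s) 6: agpazugtini
surface: agpazugtini

cell MOD=du, VEL=ra:
underlying: agpazig-tos-zu
1. d -> t, g -> k, v -> f, z -> s / _ #: no change
2. e -> o, i -> u / B C0 _: fires at position(s) 6: agpazugtoszu
surface: agpazugtoszu

cell MOD=ib, VEL=ki:
underlying: agpazig-e-ov
1. d -> t, g -> k, v -> f, z -> s / _ #: fires at position(s) 10: agpazigeof
2. e -> o, i -> u / B C0 _: fires at position(s) 6: agpazugeof
surface: agpazugeof

cell MOD=ta, VEL=ki:
underlying: agpazig-e-uso
1. d -> t, g -> k, v -> f, z -> s / _ #: no change
2. e -> o, i -> u / B C0 _: fires at position(s) 6: agpazugeuso
surface: agpazugeuso


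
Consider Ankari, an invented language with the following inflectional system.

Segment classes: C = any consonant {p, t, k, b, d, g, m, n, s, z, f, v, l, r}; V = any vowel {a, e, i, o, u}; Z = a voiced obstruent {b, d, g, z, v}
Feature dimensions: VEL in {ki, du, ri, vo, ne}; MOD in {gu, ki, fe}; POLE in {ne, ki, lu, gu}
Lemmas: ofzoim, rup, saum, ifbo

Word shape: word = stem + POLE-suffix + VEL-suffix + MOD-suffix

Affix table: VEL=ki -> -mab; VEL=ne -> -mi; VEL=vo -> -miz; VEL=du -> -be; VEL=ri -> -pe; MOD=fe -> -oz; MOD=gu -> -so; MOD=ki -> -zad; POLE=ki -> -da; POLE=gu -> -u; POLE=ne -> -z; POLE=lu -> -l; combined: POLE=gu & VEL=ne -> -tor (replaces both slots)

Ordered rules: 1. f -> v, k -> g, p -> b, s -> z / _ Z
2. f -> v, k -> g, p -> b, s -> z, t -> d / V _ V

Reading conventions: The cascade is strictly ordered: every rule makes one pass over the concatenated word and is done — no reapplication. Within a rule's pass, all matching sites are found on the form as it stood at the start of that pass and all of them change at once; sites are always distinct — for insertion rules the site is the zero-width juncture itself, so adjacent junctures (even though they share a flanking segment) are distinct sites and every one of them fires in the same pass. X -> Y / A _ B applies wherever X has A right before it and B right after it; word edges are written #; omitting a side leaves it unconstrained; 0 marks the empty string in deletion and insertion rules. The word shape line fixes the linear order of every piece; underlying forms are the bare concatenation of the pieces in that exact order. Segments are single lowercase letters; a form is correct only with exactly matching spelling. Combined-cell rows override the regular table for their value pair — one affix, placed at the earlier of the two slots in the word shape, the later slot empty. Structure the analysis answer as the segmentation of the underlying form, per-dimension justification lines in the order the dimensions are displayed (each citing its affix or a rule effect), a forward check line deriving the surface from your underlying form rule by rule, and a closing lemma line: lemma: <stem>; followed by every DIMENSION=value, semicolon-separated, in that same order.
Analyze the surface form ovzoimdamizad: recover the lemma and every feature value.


underlying: ofzoim-da-mi-zad
VEL=ne - signalled by the affix -mi
MOD=ki - signalled by the affix -zad
POLE=ki - signalled by the affix -da
check: ofzoimdamizad -> ovzoimdamizad -> ovzoimdamizad
lemma: ofzoim; VEL=ne; MOD=ki; POLE=ki


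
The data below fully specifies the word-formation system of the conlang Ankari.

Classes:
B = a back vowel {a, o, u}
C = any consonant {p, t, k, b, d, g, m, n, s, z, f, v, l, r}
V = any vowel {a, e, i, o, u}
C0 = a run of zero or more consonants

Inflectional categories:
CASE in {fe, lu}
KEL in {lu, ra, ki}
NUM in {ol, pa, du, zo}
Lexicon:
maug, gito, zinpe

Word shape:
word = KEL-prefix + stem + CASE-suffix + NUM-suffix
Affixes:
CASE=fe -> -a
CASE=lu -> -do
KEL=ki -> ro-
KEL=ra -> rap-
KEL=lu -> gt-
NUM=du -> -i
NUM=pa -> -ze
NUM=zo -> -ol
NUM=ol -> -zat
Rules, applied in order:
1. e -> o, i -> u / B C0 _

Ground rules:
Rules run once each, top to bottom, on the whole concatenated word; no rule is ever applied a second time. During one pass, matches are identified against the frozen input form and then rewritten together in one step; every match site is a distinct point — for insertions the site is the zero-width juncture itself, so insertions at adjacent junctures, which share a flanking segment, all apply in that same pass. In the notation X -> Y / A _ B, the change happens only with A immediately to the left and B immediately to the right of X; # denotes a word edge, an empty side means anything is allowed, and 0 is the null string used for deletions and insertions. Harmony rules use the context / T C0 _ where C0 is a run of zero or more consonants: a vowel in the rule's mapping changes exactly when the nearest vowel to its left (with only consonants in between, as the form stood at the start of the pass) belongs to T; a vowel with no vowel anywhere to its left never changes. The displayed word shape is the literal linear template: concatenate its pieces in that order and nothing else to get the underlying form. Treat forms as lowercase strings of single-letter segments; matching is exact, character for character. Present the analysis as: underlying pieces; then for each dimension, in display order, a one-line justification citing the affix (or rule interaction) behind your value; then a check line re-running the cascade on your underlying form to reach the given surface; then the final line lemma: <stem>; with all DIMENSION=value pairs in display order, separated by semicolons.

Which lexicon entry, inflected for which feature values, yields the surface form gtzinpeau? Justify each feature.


underlying: gt-zinpe-a-i
CASE=fe - signalled by the affix -a
KEL=lu - signalled by the affix gt-
NUM=du - signalled by the affix -i
check: gtzinpeai -> gtzinpeau
lemma: zinpe; CASE=fe; KEL=lu; NUM=du


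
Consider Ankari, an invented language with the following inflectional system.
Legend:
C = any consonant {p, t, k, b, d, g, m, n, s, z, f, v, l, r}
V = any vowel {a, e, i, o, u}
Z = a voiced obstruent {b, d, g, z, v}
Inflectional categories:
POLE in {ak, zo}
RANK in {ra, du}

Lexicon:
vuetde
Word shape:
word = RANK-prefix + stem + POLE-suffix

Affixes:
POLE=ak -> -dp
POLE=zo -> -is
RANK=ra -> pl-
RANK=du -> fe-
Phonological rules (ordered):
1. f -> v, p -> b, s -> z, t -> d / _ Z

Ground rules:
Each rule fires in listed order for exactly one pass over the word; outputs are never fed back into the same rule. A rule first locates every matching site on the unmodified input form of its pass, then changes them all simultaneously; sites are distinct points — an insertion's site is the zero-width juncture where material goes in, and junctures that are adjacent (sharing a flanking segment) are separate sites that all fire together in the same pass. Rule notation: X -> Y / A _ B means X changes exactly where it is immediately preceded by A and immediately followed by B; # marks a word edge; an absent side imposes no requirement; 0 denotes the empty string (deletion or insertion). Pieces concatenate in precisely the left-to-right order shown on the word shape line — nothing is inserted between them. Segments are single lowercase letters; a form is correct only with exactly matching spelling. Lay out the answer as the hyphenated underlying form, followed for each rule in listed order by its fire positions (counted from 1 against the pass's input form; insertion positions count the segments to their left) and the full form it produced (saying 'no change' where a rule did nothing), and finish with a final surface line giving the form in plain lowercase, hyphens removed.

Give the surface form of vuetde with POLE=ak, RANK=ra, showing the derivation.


underlying: pl-vuetde-dp
1. f -> v, p -> b, s -> z, t -> d / _ Z: fires at position(s) 6: plvueddedp
surface: plvueddedp


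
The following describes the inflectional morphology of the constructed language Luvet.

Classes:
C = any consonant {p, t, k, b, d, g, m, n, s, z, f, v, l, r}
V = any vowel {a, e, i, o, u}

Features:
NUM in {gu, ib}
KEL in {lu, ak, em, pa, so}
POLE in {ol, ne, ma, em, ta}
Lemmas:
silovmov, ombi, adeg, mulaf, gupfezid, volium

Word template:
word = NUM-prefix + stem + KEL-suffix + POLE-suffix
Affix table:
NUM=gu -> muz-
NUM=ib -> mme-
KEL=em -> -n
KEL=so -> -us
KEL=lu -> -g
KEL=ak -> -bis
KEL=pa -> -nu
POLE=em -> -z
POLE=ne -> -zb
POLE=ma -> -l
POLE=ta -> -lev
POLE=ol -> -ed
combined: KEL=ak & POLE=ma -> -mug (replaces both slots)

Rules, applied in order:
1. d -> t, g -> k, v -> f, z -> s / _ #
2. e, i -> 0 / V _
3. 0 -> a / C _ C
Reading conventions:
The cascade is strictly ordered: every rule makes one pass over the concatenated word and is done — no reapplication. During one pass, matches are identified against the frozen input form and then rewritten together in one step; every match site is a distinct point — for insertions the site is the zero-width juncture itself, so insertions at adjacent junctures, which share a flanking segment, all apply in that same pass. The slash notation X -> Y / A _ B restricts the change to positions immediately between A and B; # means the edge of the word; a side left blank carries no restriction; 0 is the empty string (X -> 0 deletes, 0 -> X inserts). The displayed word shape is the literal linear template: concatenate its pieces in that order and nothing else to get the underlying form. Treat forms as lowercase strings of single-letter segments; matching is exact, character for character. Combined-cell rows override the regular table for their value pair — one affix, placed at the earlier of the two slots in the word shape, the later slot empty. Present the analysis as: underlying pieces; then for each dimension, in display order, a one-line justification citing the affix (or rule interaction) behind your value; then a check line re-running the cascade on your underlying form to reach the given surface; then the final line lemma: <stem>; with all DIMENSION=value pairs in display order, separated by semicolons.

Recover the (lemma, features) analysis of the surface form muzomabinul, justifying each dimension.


underlying: muz-ombi-nu-l
NUM=gu - signalled by the affix muz-
KEL=pa - signalled by the affix -nu
POLE=ma - signalled by the affix -l
check: muzombinul -> muzombinul -> muzombinul -> muzomabinul
lemma: ombi; NUM=gu; KEL=pa; POLE=ma


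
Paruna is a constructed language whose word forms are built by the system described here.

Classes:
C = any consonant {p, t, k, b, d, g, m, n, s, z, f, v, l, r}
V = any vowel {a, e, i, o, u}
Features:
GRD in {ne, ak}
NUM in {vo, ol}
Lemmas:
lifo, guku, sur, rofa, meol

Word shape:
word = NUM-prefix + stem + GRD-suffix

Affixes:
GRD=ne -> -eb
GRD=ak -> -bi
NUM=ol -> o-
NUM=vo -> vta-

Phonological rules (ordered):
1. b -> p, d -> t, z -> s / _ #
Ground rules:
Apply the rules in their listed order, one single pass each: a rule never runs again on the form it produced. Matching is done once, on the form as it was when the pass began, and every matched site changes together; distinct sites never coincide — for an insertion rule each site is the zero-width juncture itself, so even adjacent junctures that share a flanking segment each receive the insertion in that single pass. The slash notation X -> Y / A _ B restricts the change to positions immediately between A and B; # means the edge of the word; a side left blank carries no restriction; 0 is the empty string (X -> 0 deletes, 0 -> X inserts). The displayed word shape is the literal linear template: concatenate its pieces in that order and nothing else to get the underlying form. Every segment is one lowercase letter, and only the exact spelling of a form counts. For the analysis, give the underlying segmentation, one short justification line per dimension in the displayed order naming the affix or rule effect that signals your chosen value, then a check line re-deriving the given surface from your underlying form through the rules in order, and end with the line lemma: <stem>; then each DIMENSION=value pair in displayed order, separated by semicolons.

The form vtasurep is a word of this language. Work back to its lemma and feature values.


underlying: vta-sur-eb
GRD=ne - signalled by the affix -eb
NUM=vo - signalled by the affix vta-
check: vtasureb -> vtasurep
lemma: sur; GRD=ne; NUM=vo


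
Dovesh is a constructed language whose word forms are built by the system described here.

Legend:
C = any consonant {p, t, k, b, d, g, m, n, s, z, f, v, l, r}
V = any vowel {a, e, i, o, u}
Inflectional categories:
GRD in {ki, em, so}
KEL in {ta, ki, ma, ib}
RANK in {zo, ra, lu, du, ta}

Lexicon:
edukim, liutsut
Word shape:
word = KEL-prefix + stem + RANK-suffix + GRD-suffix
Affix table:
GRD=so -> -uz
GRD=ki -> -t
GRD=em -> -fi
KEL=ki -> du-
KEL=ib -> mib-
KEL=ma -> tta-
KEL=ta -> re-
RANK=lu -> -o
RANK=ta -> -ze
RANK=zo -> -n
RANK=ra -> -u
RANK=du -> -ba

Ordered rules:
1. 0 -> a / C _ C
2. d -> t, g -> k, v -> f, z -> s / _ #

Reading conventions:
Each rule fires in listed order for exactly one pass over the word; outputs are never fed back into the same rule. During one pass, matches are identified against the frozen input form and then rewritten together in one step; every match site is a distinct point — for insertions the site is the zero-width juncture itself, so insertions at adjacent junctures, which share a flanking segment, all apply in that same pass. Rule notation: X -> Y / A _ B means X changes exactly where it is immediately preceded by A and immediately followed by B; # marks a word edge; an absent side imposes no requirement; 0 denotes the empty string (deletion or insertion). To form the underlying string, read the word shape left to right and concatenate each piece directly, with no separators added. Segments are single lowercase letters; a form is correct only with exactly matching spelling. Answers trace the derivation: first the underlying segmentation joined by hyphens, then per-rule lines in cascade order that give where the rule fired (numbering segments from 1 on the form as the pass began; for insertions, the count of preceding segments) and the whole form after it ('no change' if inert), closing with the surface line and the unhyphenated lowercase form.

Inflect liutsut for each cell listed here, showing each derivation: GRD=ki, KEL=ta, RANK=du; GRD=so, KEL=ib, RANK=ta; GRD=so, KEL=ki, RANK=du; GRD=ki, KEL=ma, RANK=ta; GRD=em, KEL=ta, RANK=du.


cell GRD=ki, KEL=ta, RANK=du:
underlying: re-liutsut-ba-t
1. 0 -> a / C _ C: inserts after position(s) 6, 9: reliutasutabat
2. d -> t, g -> k, v -> f, z -> s / _ #: no change
surface: reliutasutabat

cell GRD=so, KEL=ib, RANK=ta:
underlying: mib-liutsut-ze-uz
1. 0 -> a / C _ C: inserts after position(s) 3, 7, 10: mibaliutasutazeuz
2. d -> t, g -> k, v -> f, z -> s / _ #: fires at position(s) 17: mibaliutasutazeus
surface: mibaliutasutazeus

cell GRD=so, KEL=ki, RANK=du:
underlying: du-liutsut-ba-uz
1. 0 -> a / C _ C: inserts after position(s) 6, 9: duliutasutabauz
2. d -> t, g -> k, v -> f, z -> s / _ #: fires at position(s) 15: duliutasutabaus
surface: duliutasutabaus

cell GRD=ki, KEL=ma, RANK=ta:
underlying: tta-liutsut-ze-t
1. 0 -> a / C _ C: inserts after position(s) 1, 7, 10: tataliutasutazet
2. d -> t, g -> k, v -> f, z -> s / _ #: no change
surface: tataliutasutazet

cell GRD=em, KEL=ta, RANK=du:
underlying: re-liutsut-ba-fi
1. 0 -> a / C _ C: inserts after position(s) 6, 9: reliutasutabafi
2. d -> t, g -> k, v -> f, z -> s / _ #: no change
surface: reliutasutabafi


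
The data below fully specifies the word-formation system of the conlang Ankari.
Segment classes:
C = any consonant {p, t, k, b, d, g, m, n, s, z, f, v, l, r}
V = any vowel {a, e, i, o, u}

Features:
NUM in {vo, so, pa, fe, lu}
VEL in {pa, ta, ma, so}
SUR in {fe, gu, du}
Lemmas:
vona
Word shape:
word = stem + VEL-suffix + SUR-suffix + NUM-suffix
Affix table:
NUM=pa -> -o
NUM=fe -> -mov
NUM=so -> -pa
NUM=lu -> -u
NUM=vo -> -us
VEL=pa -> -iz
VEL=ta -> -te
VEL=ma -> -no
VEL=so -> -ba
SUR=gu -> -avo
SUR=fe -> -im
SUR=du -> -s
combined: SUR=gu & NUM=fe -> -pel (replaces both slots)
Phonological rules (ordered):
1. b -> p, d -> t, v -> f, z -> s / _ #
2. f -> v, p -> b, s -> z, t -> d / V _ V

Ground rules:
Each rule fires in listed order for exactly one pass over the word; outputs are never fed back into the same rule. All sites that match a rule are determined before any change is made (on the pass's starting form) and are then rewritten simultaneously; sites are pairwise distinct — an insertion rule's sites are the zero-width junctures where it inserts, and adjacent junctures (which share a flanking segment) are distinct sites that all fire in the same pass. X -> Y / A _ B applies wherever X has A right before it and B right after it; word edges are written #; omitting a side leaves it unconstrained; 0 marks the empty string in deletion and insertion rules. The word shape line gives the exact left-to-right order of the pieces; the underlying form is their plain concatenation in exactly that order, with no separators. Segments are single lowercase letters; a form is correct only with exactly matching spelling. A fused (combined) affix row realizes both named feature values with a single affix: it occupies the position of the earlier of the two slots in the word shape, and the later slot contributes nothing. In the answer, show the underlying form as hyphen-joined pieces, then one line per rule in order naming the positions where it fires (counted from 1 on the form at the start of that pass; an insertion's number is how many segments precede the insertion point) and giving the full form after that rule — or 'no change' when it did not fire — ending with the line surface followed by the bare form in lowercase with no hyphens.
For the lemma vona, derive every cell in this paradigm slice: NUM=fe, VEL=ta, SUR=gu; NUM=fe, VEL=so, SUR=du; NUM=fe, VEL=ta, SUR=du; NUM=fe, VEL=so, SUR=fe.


cell NUM=fe, VEL=ta, SUR=gu:
underlying: vona-te-pel
1. b -> p, d -> t, v -> f, z -> s / _ #: no change
2. f -> v, p -> b, s -> z, t -> d / V _ V: fires at position(s) 5, 7: vonadebel
surface: vonadebel

cell NUM=fe, VEL=so, SUR=du:
underlying: vona-ba-s-mov
1. b -> p, d -> t, v -> f, z -> s / _ #: fires at position(s) 10: vonabasmof
2. f -> v, p -> b, s -> z, t -> d / V _ V: no change
surface: vonabasmof

cell NUM=fe, VEL=ta, SUR=du:
underlying: vona-te-s-mov
1. b -> p, d -> t, v -> f, z -> s / _ #: fires at position(s) 10: vonatesmof
2. f -> v, p -> b, s -> z, t -> d / V _ V: fires at position(s) 5: vonadesmof
surface: vonadesmof

cell NUM=fe, VEL=so, SUR=fe:
underlying: vona-ba-im-mov
1. b -> p, d -> t, v -> f, z -> s / _ #: fires at position(s) 11: vonabaimmof
2. f -> v, p -> b, s -> z, t -> d / V _ V: no change
surface: vonabaimmof


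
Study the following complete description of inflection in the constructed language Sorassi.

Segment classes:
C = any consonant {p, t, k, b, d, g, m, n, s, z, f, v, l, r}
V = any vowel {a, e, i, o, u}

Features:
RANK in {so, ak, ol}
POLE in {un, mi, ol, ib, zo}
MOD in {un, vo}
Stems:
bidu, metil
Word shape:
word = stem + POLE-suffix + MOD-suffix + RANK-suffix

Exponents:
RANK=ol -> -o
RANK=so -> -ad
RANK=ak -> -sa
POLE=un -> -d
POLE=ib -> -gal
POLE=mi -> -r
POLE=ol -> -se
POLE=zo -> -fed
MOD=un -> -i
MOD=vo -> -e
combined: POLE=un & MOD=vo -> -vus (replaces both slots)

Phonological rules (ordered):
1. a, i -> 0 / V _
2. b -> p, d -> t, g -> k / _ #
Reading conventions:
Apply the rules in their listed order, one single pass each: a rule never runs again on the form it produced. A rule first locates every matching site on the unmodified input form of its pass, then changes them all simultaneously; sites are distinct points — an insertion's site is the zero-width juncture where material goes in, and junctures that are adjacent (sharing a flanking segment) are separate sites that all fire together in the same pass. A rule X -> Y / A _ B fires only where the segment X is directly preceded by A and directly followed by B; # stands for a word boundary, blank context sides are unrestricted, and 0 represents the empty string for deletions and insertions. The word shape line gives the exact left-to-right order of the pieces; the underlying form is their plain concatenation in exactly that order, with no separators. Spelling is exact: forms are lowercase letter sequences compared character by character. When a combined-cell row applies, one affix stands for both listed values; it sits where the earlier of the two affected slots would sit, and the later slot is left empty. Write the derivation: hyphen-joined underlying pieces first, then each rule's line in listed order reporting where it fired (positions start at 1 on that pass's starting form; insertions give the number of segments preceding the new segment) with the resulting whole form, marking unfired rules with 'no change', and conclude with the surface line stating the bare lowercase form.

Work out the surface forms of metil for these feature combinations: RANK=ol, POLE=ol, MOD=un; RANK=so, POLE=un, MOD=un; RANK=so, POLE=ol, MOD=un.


cell RANK=ol, POLE=ol, MOD=un:
underlying: metil-se-i-o
1. a, i -> 0 / V _: fires at position(s) 8: metilseo
2. b -> p, d -> t, g -> k / _ #: no change
surface: metilseo

cell RANK=so, POLE=un, MOD=un:
underlying: metil-d-i-ad
1. a, i -> 0 / V _: fires at position(s) 8: metildid
2. b -> p, d -> t, g -> k / _ #: fires at position(s) 8: metildit
surface: metildit

cell RANK=so, POLE=ol, MOD=un:
underlying: metil-se-i-ad
1. a, i -> 0 / V _: fires at position(s) 8, 9: metilsed
2. b -> p, d -> t, g -> k / _ #: fires at position(s) 8: metilset
surface: metilset


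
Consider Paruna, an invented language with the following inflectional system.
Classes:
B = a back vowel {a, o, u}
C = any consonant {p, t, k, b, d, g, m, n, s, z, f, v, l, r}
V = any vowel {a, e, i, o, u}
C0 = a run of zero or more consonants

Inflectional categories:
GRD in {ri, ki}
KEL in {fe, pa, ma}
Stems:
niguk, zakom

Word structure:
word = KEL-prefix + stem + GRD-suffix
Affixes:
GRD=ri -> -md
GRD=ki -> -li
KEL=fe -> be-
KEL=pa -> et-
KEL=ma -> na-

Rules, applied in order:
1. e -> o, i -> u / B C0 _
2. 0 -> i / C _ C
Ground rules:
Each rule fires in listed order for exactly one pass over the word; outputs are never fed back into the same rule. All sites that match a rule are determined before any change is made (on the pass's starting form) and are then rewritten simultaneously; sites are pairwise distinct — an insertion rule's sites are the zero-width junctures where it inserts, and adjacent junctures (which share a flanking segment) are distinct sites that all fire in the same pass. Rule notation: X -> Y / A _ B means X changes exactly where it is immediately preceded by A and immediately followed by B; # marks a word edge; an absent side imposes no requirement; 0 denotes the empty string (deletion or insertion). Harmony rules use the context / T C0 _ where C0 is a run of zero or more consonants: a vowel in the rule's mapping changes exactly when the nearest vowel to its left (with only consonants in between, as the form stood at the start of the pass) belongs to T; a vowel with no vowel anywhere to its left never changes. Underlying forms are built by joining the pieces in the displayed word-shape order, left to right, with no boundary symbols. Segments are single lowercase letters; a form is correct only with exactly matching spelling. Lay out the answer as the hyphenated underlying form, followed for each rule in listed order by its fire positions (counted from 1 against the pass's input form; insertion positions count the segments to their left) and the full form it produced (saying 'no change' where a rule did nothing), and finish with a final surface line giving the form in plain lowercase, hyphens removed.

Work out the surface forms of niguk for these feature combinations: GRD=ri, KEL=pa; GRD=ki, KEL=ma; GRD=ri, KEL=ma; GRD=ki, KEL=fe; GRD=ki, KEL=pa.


cell GRD=ri, KEL=pa:
underlying: et-niguk-md
1. e -> o, i -> u / B C0 _: no change
2. 0 -> i / C _ C: inserts after position(s) 2, 7, 8: etinigukimid
surface: etinigukimid

cell GRD=ki, KEL=ma:
underlying: na-niguk-li
1. e -> o, i -> u / B C0 _: fires at position(s) 4, 9: nanuguklu
2. 0 -> i / C _ C: inserts after position(s) 7: nanugukilu
surface: nanugukilu

cell GRD=ri, KEL=ma:
underlying: na-niguk-md
1. e -> o, i -> u / B C0 _: fires at position(s) 4: nanugukmd
2. 0 -> i / C _ C: inserts after position(s) 7, 8: nanugukimid
surface: nanugukimid

cell GRD=ki, KEL=fe:
underlying: be-niguk-li
1. e -> o, i -> u / B C0 _: fires at position(s) 9: beniguklu
2. 0 -> i / C _ C: inserts after position(s) 7: benigukilu
surface: benigukilu

cell GRD=ki, KEL=pa:
underlying: et-niguk-li
1. e -> o, i -> u / B C0 _: fires at position(s) 9: etniguklu
2. 0 -> i / C _ C: inserts after position(s) 2, 7: etinigukilu
surface: etinigukilu


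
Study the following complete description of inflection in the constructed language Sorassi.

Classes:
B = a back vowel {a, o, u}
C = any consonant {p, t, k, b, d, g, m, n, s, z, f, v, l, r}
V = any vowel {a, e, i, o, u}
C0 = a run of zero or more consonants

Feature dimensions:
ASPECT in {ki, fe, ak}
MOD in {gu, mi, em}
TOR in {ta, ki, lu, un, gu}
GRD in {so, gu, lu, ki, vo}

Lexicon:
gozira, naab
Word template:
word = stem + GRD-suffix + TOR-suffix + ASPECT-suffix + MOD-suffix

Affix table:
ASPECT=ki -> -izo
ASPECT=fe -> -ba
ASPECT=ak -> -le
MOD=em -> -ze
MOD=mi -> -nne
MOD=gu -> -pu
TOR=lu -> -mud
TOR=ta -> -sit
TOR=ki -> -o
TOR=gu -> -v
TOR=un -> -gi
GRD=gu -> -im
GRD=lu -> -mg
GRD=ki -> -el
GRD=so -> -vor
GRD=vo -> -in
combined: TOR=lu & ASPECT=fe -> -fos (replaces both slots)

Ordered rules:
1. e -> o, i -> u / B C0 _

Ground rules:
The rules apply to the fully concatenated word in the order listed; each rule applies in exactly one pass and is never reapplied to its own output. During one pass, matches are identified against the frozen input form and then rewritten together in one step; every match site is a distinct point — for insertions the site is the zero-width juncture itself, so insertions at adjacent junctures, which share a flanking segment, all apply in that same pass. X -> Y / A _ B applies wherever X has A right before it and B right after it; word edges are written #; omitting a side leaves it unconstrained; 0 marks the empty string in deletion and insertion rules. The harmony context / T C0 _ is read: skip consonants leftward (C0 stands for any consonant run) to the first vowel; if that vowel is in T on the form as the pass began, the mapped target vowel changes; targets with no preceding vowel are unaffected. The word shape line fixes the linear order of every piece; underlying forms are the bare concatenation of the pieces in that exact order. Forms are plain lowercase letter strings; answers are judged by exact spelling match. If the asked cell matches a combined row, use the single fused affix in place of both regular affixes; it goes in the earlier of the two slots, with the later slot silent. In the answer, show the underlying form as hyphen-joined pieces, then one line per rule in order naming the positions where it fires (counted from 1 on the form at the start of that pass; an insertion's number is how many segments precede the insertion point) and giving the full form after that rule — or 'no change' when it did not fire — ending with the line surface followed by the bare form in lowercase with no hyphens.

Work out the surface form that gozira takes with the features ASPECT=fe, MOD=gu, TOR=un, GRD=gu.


underlying: gozira-im-gi-ba-pu
1. e -> o, i -> u / B C0 _: fires at position(s) 4, 7: gozuraumgibapu
surface: gozuraumgibapu


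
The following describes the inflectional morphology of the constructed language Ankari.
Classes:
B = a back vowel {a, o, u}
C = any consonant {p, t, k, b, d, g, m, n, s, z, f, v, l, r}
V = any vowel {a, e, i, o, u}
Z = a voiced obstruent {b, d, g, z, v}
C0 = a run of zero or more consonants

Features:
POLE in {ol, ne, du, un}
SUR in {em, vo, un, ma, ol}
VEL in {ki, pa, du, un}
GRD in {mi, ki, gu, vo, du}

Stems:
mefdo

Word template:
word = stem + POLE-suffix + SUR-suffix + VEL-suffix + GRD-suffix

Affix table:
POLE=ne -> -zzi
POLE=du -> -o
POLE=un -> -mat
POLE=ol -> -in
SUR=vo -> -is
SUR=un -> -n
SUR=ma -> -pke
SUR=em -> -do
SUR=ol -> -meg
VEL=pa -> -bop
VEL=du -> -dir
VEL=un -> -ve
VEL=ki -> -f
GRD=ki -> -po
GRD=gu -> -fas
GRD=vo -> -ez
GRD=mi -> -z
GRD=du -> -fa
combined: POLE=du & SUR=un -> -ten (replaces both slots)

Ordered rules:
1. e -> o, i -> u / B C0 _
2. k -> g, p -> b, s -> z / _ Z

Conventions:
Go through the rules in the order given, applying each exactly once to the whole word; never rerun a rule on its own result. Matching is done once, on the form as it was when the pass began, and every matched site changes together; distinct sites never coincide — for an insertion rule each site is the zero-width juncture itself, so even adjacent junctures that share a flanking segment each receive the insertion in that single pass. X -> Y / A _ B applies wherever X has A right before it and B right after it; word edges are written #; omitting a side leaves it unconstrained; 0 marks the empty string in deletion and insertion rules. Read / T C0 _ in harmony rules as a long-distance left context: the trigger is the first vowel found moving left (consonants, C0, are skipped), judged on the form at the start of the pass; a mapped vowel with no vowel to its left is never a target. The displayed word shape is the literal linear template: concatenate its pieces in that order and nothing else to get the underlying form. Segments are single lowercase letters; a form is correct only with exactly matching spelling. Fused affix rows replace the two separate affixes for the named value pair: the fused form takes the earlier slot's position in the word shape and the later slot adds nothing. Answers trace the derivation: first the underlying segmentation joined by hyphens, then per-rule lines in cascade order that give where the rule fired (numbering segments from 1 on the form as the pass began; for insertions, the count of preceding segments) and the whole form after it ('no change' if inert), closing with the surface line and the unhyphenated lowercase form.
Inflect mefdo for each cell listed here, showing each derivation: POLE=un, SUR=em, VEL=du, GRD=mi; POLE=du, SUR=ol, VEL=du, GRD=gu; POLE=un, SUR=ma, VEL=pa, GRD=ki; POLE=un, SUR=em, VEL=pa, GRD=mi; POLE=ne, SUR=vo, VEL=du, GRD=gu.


cell POLE=un, SUR=em, VEL=du, GRD=mi:
underlying: mefdo-mat-do-dir-z
1. e -> o, i -> u / B C0 _: fires at position(s) 12: mefdomatdodurz
2. k -> g, p -> b, s -> z / _ Z: no change
surface: mefdomatdodurz

cell POLE=du, SUR=ol, VEL=du, GRD=gu:
underlying: mefdo-o-meg-dir-fas
1. e -> o, i -> u / B C0 _: fires at position(s) 8: mefdoomogdirfas
2. k -> g, p -> b, s -> z / _ Z: no change
surface: mefdoomogdirfas

cell POLE=un, SUR=ma, VEL=pa, GRD=ki:
underlying: mefdo-mat-pke-bop-po
1. e -> o, i -> u / B C0 _: fires at position(s) 11: mefdomatpkoboppo
2. k -> g, p -> b, s -> z / _ Z: no change
surface: mefdomatpkoboppo

cell POLE=un, SUR=em, VEL=pa, GRD=mi:
underlying: mefdo-mat-do-bop-z
1. e -> o, i -> u / B C0 _: no change
2. k -> g, p -> b, s -> z / _ Z: fires at position(s) 13: mefdomatdobobz
surface: mefdomatdobobz

cell POLE=ne, SUR=vo, VEL=du, GRD=gu:
underlying: mefdo-zzi-is-dir-fas
1. e -> o, i -> u / B C0 _: fires at position(s) 8: mefdozzuisdirfas
2. k -> g, p -> b, s -> z / _ Z: fires at position(s) 10: mefdozzuizdirfas
surface: mefdozzuizdirfas


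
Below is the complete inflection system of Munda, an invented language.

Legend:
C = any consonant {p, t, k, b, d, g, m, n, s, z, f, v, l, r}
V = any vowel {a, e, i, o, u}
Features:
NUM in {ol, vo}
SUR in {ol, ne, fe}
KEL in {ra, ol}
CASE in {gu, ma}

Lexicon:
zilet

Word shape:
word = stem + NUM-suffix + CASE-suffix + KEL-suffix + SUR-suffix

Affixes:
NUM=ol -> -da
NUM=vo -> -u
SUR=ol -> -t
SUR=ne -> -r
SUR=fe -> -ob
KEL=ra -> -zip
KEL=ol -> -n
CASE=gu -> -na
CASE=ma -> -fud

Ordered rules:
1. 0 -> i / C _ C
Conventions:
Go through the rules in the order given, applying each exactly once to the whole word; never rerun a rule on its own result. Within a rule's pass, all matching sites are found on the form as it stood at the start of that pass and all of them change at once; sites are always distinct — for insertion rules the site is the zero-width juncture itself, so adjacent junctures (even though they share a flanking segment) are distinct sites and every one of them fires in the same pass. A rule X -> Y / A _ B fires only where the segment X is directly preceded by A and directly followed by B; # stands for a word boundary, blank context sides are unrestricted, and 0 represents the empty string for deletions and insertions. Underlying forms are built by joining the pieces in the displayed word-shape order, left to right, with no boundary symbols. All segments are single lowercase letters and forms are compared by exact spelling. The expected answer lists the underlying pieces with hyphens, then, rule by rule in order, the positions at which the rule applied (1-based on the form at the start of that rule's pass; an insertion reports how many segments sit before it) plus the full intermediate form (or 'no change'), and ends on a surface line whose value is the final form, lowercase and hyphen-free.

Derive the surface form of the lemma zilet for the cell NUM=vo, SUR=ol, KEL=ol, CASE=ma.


underlying: zilet-u-fud-n-t
1. 0 -> i / C _ C: inserts after position(s) 9, 10: ziletufudinit
surface: ziletufudinit


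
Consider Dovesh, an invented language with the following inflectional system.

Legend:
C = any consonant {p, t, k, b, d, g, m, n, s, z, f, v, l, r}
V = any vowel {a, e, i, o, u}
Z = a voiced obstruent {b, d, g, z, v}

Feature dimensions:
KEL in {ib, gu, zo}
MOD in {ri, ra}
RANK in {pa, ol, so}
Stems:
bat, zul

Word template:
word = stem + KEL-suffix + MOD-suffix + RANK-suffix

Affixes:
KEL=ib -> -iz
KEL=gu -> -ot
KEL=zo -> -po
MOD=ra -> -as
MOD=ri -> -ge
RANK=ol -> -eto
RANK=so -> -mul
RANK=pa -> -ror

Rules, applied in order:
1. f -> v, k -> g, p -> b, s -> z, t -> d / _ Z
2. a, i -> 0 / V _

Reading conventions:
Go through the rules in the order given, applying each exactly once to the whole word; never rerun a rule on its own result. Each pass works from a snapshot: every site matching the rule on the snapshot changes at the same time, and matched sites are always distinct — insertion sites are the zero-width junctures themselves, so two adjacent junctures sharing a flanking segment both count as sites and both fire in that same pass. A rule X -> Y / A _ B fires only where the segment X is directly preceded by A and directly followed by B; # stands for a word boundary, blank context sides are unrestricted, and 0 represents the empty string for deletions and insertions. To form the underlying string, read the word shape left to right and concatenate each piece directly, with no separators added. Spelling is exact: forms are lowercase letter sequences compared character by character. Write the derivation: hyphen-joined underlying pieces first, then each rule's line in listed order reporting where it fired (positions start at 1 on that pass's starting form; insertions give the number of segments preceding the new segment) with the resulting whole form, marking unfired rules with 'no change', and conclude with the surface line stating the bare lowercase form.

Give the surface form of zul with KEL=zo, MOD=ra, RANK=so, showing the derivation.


underlying: zul-po-as-mul
1. f -> v, k -> g, p -> b, s -> z, t -> d / _ Z: no change
2. a, i -> 0 / V _: fires at position(s) 6: zulposmul
surface: zulposmul


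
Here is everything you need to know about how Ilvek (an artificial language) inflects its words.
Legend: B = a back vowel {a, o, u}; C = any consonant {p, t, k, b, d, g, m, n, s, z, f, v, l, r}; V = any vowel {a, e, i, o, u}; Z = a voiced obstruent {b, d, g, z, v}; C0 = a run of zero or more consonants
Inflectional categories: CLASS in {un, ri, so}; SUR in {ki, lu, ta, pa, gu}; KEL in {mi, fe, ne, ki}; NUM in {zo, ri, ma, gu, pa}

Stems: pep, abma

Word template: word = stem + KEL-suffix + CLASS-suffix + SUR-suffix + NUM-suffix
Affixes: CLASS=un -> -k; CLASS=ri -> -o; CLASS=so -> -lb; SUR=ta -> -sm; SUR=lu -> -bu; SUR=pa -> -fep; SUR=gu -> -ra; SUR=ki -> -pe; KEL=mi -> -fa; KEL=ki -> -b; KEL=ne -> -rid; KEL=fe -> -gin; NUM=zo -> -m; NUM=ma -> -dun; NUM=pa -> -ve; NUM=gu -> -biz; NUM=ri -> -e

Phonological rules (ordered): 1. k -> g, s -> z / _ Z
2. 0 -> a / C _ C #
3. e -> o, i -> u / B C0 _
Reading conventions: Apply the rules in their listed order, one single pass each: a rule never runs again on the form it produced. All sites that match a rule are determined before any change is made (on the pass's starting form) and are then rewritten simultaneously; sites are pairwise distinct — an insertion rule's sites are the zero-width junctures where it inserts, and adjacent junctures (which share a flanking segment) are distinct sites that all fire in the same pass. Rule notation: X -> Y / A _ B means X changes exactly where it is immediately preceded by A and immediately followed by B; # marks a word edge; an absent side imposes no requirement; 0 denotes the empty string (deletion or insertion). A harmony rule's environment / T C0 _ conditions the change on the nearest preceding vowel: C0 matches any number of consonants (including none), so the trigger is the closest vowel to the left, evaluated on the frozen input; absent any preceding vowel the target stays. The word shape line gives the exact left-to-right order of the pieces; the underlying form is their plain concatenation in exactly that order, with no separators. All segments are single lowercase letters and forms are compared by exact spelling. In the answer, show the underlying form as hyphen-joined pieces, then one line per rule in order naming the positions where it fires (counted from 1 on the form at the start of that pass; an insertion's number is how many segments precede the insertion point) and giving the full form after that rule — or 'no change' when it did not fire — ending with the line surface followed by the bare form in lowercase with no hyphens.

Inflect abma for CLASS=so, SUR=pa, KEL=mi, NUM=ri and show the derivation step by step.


underlying: abma-fa-lb-fep-e
1. k -> g, s -> z / _ Z: no change
2. 0 -> a / C _ C #: no change
3. e -> o, i -> u / B C0 _: fires at position(s) 10: abmafalbfope
surface: abmafalbfope
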